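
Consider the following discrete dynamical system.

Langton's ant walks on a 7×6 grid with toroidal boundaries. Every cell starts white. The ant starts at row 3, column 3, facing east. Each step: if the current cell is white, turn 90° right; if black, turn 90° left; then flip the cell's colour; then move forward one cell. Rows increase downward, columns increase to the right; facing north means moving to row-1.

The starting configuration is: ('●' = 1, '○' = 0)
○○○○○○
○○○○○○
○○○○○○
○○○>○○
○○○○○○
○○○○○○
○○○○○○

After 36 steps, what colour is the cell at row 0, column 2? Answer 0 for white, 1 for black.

0) ○○○○○○
○○○○○○
○○○○○○
○○○>○○
○○○○○○
○○○○○○
○○○○○○
1) ○○○○○○
○○○○○○
○○○○○○
○○○●○○
○○○v○○
○○○○○○
○○○○○○
2) ○○○○○○
○○○○○○
○○○○○○
○○○●○○
○○<●○○
○○○○○○
○○○○○○
3) ○○○○○○
○○○○○○
○○○○○○
○○^●○○
○○●●○○
○○○○○○
○○○○○○
4) ○○○○○○
○○○○○○
○○○○○○
○○●>○○
○○●●○○
○○○○○○
○○○○○○
5) ○○○○○○
○○○○○○
○○○^○○
○○●○○○
○○●●○○
○○○○○○
○○○○○○
6) ○○○○○○
○○○○○○
○○○●>○
○○●○○○
○○●●○○
○○○○○○
○○○○○○
7) ○○○○○○
○○○○○○
○○○●●○
○○●○v○
○○●●○○
○○○○○○
○○○○○○
8) ○○○○○○
○○○○○○
○○○●●○
○○●<●○
○○●●○○
○○○○○○
○○○○○○
9) ○○○○○○
○○○○○○
○○○^●○
○○●●●○
○○●●○○
○○○○○○
○○○○○○
10) ○○○○○○
○○○○○○
○○<○●○
○○●●●○
○○●●○○
○○○○○○
○○○○○○
11) ○○○○○○
○○^○○○
○○●○●○
○○●●●○
○○●●○○
○○○○○○
○○○○○○
12) ○○○○○○
○○●>○○
○○●○●○
○○●●●○
○○●●○○
○○○○○○
○○○○○○
13) ○○○○○○
○○●●○○
○○●v●○
○○●●●○
○○●●○○
○○○○○○
○○○○○○
14) ○○○○○○
○○●●○○
○○<●●○
○○●●●○
○○●●○○
○○○○○○
○○○○○○
15) ○○○○○○
○○●●○○
○○○●●○
○○v●●○
○○●●○○
○○○○○○
○○○○○○
16) ○○○○○○
○○●●○○
○○○●●○
○○○>●○
○○●●○○
○○○○○○
○○○○○○
17) ○○○○○○
○○●●○○
○○○^●○
○○○○●○
○○●●○○
○○○○○○
○○○○○○
18) ○○○○○○
○○●●○○
○○<○●○
○○○○●○
○○●●○○
○○○○○○
○○○○○○
19) ○○○○○○
○○^●○○
○○●○●○
○○○○●○
○○●●○○
○○○○○○
○○○○○○
20) ○○○○○○
○<○●○○
○○●○●○
○○○○●○
○○●●○○
○○○○○○
○○○○○○
21) ○^○○○○
○●○●○○
○○●○●○
○○○○●○
○○●●○○
○○○○○○
○○○○○○
22) ○●>○○○
○●○●○○
○○●○●○
○○○○●○
○○●●○○
○○○○○○
○○○○○○
23) ○●●○○○
○●v●○○
○○●○●○
○○○○●○
○○●●○○
○○○○○○
○○○○○○
24) ○●●○○○
○<●●○○
○○●○●○
○○○○●○
○○●●○○
○○○○○○
○○○○○○
25) ○●●○○○
○○●●○○
○v●○●○
○○○○●○
○○●●○○
○○○○○○
○○○○○○
26) ○●●○○○
○○●●○○
<●●○●○
○○○○●○
○○●●○○
○○○○○○
○○○○○○
27) ○●●○○○
^○●●○○
●●●○●○
○○○○●○
○○●●○○
○○○○○○
○○○○○○
28) ○●●○○○
●>●●○○
●●●○●○
○○○○●○
○○●●○○
○○○○○○
○○○○○○
29) ○●●○○○
●●●●○○
●v●○●○
○○○○●○
○○●●○○
○○○○○○
○○○○○○
30) ○●●○○○
●●●●○○
●○>○●○
○○○○●○
○○●●○○
○○○○○○
○○○○○○
31) ○●●○○○
●●^●○○
●○○○●○
○○○○●○
○○●●○○
○○○○○○
○○○○○○
32) ○●●○○○
●<○●○○
●○○○●○
○○○○●○
○○●●○○
○○○○○○
○○○○○○
33) ○●●○○○
●○○●○○
●v○○●○
○○○○●○
○○●●○○
○○○○○○
○○○○○○
34) ○●●○○○
●○○●○○
<●○○●○
○○○○●○
○○●●○○
○○○○○○
○○○○○○
35) ○●●○○○
●○○●○○
○●○○●○
v○○○●○
○○●●○○
○○○○○○
○○○○○○
36) ○●●○○○
●○○●○○
○●○○●○
●○○○●<
○○●●○○
○○○○○○
○○○○○○

1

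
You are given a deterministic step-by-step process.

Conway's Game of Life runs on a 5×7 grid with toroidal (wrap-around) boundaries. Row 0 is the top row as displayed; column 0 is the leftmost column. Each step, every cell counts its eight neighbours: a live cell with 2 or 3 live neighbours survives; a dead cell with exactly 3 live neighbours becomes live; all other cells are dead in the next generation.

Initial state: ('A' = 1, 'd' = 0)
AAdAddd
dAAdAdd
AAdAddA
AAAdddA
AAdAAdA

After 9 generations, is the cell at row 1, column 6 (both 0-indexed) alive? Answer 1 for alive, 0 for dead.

[0] AAdAddd
dAAdAdd
AAdAddA
AAAdddA
AAdAAdA
[1] dddddAA
ddddAdA
dddAdAA
ddddAdd
dddAAAd
[2] dddAddA
AdddAdd
dddAddA
ddddddA
dddAddA
[3] AddAAAA
AddAAAA
AddddAA
AddddAA
AddddAA
[4] dAdAddd
dAdAddd
dAddddd
dAddAdd
dAddddd
[5] AAddddd
AAddddd
AAddddd
AAAdddd
AAddddd
[6] ddAdddA
ddAdddA
ddddddA
ddAdddA
ddddddA
[7] AddddAA
AddddAA
AddddAA
AddddAA
AddddAA
[8] dAddAdd
dAddAdd
dAddAdd
dAddAdd
dAddAdd
[9] AAAAAAd
AAAAAAd
AAAAAAd
AAAAAAd
AAAAAAd

0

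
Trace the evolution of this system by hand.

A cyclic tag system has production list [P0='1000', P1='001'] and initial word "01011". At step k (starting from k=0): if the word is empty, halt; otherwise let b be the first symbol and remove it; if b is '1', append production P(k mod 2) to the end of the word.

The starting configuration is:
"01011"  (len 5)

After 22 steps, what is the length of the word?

0) "01011"  (len 5)
1) "1011"  (len 4)
2) "011001"  (len 6)
3) "11001"  (len 5)
4) "1001001"  (len 7)
5) "0010011000"  (len 10)
6) "010011000"  (len 9)
7) "10011000"  (len 8)
8) "0011000001"  (len 10)
9) "011000001"  (len 9)
10) "11000001"  (len 8)
11) "10000011000"  (len 11)
12) "0000011000001"  (len 13)
13) "000011000001"  (len 12)
14) "00011000001"  (len 11)
15) "0011000001"  (len 10)
16) "011000001"  (len 9)
17) "11000001"  (len 8)
18) "1000001001"  (len 10)
19) "0000010011000"  (len 13)
20) "000010011000"  (len 12)
21) "00010011000"  (len 11)
22) "0010011000"  (len 10)

10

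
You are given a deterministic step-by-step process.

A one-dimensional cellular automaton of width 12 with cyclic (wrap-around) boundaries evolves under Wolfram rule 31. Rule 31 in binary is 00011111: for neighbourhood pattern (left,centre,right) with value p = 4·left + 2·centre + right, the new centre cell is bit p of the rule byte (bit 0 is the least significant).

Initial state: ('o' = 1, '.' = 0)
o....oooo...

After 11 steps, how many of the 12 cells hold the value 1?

9

gen 0: o....oooo...
gen 1: oooooo...ooo
gen 2: ......oooo..
gen 3: ooooooo...oo
gen 4: .......oooo.
gen 5: oooooooo...o
gen 6: ........oooo
gen 7: ooooooooo...
gen 8: o........ooo
gen 9: .ooooooooo..
gen 10: oo........oo
gen 11: ..ooooooooo.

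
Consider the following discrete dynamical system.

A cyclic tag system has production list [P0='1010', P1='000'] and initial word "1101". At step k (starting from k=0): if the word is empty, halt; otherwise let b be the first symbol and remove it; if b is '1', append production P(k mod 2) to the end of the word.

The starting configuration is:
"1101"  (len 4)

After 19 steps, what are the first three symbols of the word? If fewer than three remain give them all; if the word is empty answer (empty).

[0] "1101"  (len 4)
[1] "1011010"  (len 7)
[2] "011010000"  (len 9)
[3] "11010000"  (len 8)
[4] "1010000000"  (len 10)
[5] "0100000001010"  (len 13)
[6] "100000001010"  (len 12)
[7] "000000010101010"  (len 15)
[8] "00000010101010"  (len 14)
[9] "0000010101010"  (len 13)
[10] "000010101010"  (len 12)
[11] "00010101010"  (len 11)
[12] "0010101010"  (len 10)
[13] "010101010"  (len 9)
[14] "10101010"  (len 8)
[15] "01010101010"  (len 11)
[16] "1010101010"  (len 10)
[17] "0101010101010"  (len 13)
[18] "101010101010"  (len 12)
[19] "010101010101010"  (len 15)

010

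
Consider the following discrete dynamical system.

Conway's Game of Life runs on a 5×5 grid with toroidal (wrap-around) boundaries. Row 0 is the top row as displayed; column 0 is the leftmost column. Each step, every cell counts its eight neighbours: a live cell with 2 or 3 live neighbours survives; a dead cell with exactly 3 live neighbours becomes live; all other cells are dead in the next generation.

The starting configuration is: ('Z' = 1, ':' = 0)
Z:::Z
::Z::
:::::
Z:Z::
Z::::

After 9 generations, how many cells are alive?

4

0) Z:::Z
::Z::
:::::
Z:Z::
Z::::
1) ZZ::Z
:::::
:Z:::
:Z:::
Z::::
2) ZZ::Z
:Z:::
:::::
ZZ:::
::::Z
3) :Z::Z
:Z:::
ZZ:::
Z::::
::::Z
4) :::::
:ZZ::
ZZ:::
ZZ::Z
::::Z
5) :::::
ZZZ::
::::Z
:Z::Z
::::Z
6) ZZ:::
ZZ:::
::ZZZ
:::ZZ
Z::::
7) ::::Z
:::Z:
:ZZ::
Z:Z::
ZZ:::
8) Z:::Z
::ZZ:
:ZZZ:
Z:Z::
ZZ::Z
9) ::Z::
Z::::
::::Z
:::::
:::Z:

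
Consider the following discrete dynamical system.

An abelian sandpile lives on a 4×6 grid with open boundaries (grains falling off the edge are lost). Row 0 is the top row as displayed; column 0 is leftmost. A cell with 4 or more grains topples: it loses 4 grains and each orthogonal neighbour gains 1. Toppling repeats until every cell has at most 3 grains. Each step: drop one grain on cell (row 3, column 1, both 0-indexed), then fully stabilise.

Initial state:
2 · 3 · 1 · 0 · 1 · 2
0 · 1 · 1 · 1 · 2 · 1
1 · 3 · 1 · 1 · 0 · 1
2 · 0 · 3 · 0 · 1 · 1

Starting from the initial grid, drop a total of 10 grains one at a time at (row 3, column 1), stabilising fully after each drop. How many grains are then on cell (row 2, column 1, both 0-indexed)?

2

k=0  2 · 3 · 1 · 0 · 1 · 2
0 · 1 · 1 · 1 · 2 · 1
1 · 3 · 1 · 1 · 0 · 1
2 · 0 · 3 · 0 · 1 · 1
k=1  2 · 3 · 1 · 0 · 1 · 2
0 · 1 · 1 · 1 · 2 · 1
1 · 3 · 1 · 1 · 0 · 1
2 · 1 · 3 · 0 · 1 · 1
k=2  2 · 3 · 1 · 0 · 1 · 2
0 · 1 · 1 · 1 · 2 · 1
1 · 3 · 1 · 1 · 0 · 1
2 · 2 · 3 · 0 · 1 · 1
k=3  2 · 3 · 1 · 0 · 1 · 2
0 · 1 · 1 · 1 · 2 · 1
1 · 3 · 1 · 1 · 0 · 1
2 · 3 · 3 · 0 · 1 · 1
k=4  2 · 3 · 1 · 0 · 1 · 2
0 · 2 · 1 · 1 · 2 · 1
2 · 0 · 3 · 1 · 0 · 1
3 · 2 · 0 · 1 · 1 · 1
k=5  2 · 3 · 1 · 0 · 1 · 2
0 · 2 · 1 · 1 · 2 · 1
2 · 0 · 3 · 1 · 0 · 1
3 · 3 · 0 · 1 · 1 · 1
k=6  2 · 3 · 1 · 0 · 1 · 2
0 · 2 · 1 · 1 · 2 · 1
3 · 1 · 3 · 1 · 0 · 1
0 · 1 · 1 · 1 · 1 · 1
k=7  2 · 3 · 1 · 0 · 1 · 2
0 · 2 · 1 · 1 · 2 · 1
3 · 1 · 3 · 1 · 0 · 1
0 · 2 · 1 · 1 · 1 · 1
k=8  2 · 3 · 1 · 0 · 1 · 2
0 · 2 · 1 · 1 · 2 · 1
3 · 1 · 3 · 1 · 0 · 1
0 · 3 · 1 · 1 · 1 · 1
k=9  2 · 3 · 1 · 0 · 1 · 2
0 · 2 · 1 · 1 · 2 · 1
3 · 2 · 3 · 1 · 0 · 1
1 · 0 · 2 · 1 · 1 · 1
k=10  2 · 3 · 1 · 0 · 1 · 2
0 · 2 · 1 · 1 · 2 · 1
3 · 2 · 3 · 1 · 0 · 1
1 · 1 · 2 · 1 · 1 · 1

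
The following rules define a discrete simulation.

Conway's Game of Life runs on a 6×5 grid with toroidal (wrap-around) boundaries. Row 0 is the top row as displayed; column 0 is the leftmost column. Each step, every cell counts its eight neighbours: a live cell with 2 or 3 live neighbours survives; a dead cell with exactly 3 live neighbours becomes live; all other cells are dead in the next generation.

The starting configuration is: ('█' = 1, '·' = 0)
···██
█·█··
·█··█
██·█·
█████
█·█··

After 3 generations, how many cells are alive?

14

gen 0: ···██
█·█··
·█··█
██·█·
█████
█·█··
gen 1: █·███
███··
···██
·····
·····
·····
gen 2: █·███
·····
█████
·····
·····
···██
gen 3: █·█··
·····
█████
█████
·····
█·█··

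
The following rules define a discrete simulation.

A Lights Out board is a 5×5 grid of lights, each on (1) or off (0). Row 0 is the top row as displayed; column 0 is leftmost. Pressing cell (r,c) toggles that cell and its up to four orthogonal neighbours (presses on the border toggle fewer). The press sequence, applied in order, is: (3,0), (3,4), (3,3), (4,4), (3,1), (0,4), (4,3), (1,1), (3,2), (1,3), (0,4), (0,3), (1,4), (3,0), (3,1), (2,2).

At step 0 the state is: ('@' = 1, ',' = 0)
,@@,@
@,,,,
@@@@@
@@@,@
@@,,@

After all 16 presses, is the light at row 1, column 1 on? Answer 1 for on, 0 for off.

1

[0] ,@@,@
@,,,,
@@@@@
@@@,@
@@,,@
[1] ,@@,@
@,,,,
,@@@@
,,@,@
,@,,@
[2] ,@@,@
@,,,,
,@@@,
,,@@,
,@,,,
[3] ,@@,@
@,,,,
,@@,,
,,,,@
,@,@,
[4] ,@@,@
@,,,,
,@@,,
,,,,,
,@,,@
[5] ,@@,@
@,,,,
,,@,,
@@@,,
,,,,@
[6] ,@@@,
@,,,@
,,@,,
@@@,,
,,,,@
[7] ,@@@,
@,,,@
,,@,,
@@@@,
,,@@,
[8] ,,@@,
,@@,@
,@@,,
@@@@,
,,@@,
[9] ,,@@,
,@@,@
,@,,,
@,,,,
,,,@,
[10] ,,@,,
,@,@,
,@,@,
@,,,,
,,,@,
[11] ,,@@@
,@,@@
,@,@,
@,,,,
,,,@,
[12] ,,,,,
,@,,@
,@,@,
@,,,,
,,,@,
[13] ,,,,@
,@,@,
,@,@@
@,,,,
,,,@,
[14] ,,,,@
,@,@,
@@,@@
,@,,,
@,,@,
[15] ,,,,@
,@,@,
@,,@@
@,@,,
@@,@,
[16] ,,,,@
,@@@,
@@@,@
@,,,,
@@,@,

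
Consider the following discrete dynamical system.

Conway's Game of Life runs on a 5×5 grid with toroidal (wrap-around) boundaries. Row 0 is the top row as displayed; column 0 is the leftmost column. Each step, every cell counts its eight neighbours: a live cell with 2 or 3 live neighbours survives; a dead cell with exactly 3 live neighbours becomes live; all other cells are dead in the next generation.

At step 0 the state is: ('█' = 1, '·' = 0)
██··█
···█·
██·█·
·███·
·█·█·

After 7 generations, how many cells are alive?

t=0: ██··█
···█·
██·█·
·███·
·█·█·
t=1: ██·██
···█·
██·█·
···█·
···█·
t=2: █··█·
···█·
···█·
···█·
█··█·
t=3: ··██·
··██·
··███
··██·
··██·
t=4: ·█··█
·█···
·█··█
·█···
·█··█
t=5: ·██··
·██··
·██··
·██··
·██··
t=6: █··█·
█··█·
█··█·
█··█·
█··█·
t=7: ████·
████·
████·
████·
████·

20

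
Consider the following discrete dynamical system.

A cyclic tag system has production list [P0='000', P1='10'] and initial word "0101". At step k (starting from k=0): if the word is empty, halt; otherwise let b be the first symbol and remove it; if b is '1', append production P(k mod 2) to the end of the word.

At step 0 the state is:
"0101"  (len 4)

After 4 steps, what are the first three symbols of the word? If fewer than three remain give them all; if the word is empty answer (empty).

k=0  "0101"  (len 4)
k=1  "101"  (len 3)
k=2  "0110"  (len 4)
k=3  "110"  (len 3)
k=4  "1010"  (len 4)

101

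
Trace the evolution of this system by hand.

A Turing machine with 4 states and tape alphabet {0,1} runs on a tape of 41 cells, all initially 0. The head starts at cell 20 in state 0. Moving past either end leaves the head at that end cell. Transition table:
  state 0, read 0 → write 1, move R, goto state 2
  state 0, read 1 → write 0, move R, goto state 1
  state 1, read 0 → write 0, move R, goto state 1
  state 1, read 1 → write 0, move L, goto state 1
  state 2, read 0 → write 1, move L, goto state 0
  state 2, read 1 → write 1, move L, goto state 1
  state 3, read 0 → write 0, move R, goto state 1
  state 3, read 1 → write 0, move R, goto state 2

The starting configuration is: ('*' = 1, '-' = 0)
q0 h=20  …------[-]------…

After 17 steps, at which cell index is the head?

33

step 0: q0 h=20  …------[-]------…
step 1: q2 h=21  …-----*[-]------…
step 2: q0 h=20  …------[*]*-----…
step 3: q1 h=21  …------[*]------…
step 4: q1 h=20  …------[-]------…
step 5: q1 h=21  …------[-]------…
step 6: q1 h=22  …------[-]------…
step 7: q1 h=23  …------[-]------…
step 8: q1 h=24  …------[-]------…
step 9: q1 h=25  …------[-]------…
step 10: q1 h=26  …------[-]------…
step 11: q1 h=27  …------[-]------…
step 12: q1 h=28  …------[-]------…
step 13: q1 h=29  …------[-]------…
step 14: q1 h=30  …------[-]------…
step 15: q1 h=31  …------[-]------…
step 16: q1 h=32  …------[-]------…
step 17: q1 h=33  …------[-]------…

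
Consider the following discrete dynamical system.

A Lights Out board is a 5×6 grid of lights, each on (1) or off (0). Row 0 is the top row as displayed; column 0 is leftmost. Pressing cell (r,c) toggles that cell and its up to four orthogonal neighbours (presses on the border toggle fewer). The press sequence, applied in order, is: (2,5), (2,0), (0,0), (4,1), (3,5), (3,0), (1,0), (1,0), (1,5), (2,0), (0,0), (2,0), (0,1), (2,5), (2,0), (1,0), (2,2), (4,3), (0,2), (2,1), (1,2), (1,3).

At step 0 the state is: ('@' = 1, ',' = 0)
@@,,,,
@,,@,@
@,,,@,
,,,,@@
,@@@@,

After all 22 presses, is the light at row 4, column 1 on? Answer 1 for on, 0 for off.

step 0: @@,,,,
@,,@,@
@,,,@,
,,,,@@
,@@@@,
step 1: @@,,,,
@,,@,,
@,,,,@
,,,,@,
,@@@@,
step 2: @@,,,,
,,,@,,
,@,,,@
@,,,@,
,@@@@,
step 3: ,,,,,,
@,,@,,
,@,,,@
@,,,@,
,@@@@,
step 4: ,,,,,,
@,,@,,
,@,,,@
@@,,@,
@,,@@,
step 5: ,,,,,,
@,,@,,
,@,,,,
@@,,,@
@,,@@@
step 6: ,,,,,,
@,,@,,
@@,,,,
,,,,,@
,,,@@@
step 7: @,,,,,
,@,@,,
,@,,,,
,,,,,@
,,,@@@
step 8: ,,,,,,
@,,@,,
@@,,,,
,,,,,@
,,,@@@
step 9: ,,,,,@
@,,@@@
@@,,,@
,,,,,@
,,,@@@
step 10: ,,,,,@
,,,@@@
,,,,,@
@,,,,@
,,,@@@
step 11: @@,,,@
@,,@@@
,,,,,@
@,,,,@
,,,@@@
step 12: @@,,,@
,,,@@@
@@,,,@
,,,,,@
,,,@@@
step 13: ,,@,,@
,@,@@@
@@,,,@
,,,,,@
,,,@@@
step 14: ,,@,,@
,@,@@,
@@,,@,
,,,,,,
,,,@@@
step 15: ,,@,,@
@@,@@,
,,,,@,
@,,,,,
,,,@@@
step 16: @,@,,@
,,,@@,
@,,,@,
@,,,,,
,,,@@@
step 17: @,@,,@
,,@@@,
@@@@@,
@,@,,,
,,,@@@
step 18: @,@,,@
,,@@@,
@@@@@,
@,@@,,
,,@,,@
step 19: @@,@,@
,,,@@,
@@@@@,
@,@@,,
,,@,,@
step 20: @@,@,@
,@,@@,
,,,@@,
@@@@,,
,,@,,@
step 21: @@@@,@
,,@,@,
,,@@@,
@@@@,,
,,@,,@
step 22: @@@,,@
,,,@,,
,,@,@,
@@@@,,
,,@,,@

0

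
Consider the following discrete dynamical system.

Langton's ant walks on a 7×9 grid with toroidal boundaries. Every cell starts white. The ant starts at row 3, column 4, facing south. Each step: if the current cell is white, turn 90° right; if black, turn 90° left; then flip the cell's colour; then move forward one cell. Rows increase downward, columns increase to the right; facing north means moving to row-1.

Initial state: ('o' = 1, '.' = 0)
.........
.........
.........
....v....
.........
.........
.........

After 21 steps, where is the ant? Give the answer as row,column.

k=0  .........
.........
.........
....v....
.........
.........
.........
k=1  .........
.........
.........
...<o....
.........
.........
.........
k=2  .........
.........
...^.....
...oo....
.........
.........
.........
k=3  .........
.........
...o>....
...oo....
.........
.........
.........
k=4  .........
.........
...oo....
...ov....
.........
.........
.........
k=5  .........
.........
...oo....
...o.>...
.........
.........
.........
k=6  .........
.........
...oo....
...o.o...
.....v...
.........
.........
k=7  .........
.........
...oo....
...o.o...
....<o...
.........
.........
k=8  .........
.........
...oo....
...o^o...
....oo...
.........
.........
k=9  .........
.........
...oo....
...oo>...
....oo...
.........
.........
k=10  .........
.........
...oo^...
...oo....
....oo...
.........
.........
k=11  .........
.........
...ooo>..
...oo....
....oo...
.........
.........
k=12  .........
.........
...oooo..
...oo.v..
....oo...
.........
.........
k=13  .........
.........
...oooo..
...oo<o..
....oo...
.........
.........
k=14  .........
.........
...oo^o..
...oooo..
....oo...
.........
.........
k=15  .........
.........
...o<.o..
...oooo..
....oo...
.........
.........
k=16  .........
.........
...o..o..
...ovoo..
....oo...
.........
.........
k=17  .........
.........
...o..o..
...o.>o..
....oo...
.........
.........
k=18  .........
.........
...o.^o..
...o..o..
....oo...
.........
.........
k=19  .........
.........
...o.o>..
...o..o..
....oo...
.........
.........
k=20  .........
......^..
...o.o...
...o..o..
....oo...
.........
.........
k=21  .........
......o>.
...o.o...
...o..o..
....oo...
.........
.........

1,7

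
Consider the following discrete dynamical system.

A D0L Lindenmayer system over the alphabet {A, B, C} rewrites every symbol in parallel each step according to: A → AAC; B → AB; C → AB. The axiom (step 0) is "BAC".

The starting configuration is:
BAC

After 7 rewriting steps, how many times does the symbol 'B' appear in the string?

0) BAC
1) ABAACAB
2) AACABAACAACABAACAB
3) AACAACABAACABAACAACABAACAACABAACABAACAACABAACAB
4) AACAACABAACAACABAACABAACAACABAACABAACAACABAACAACABAACABAAC…CAACABAACABAACAACABAACABAACAACABAACAACABAACABAACAACABAACAB  (len 123)
5) AACAACABAACAACABAACABAACAACABAACAACABAACABAACAACABAACABAAC…CAACABAACABAACAACABAACABAACAACABAACAACABAACABAACAACABAACAB  (len 322)
6) AACAACABAACAACABAACABAACAACABAACAACABAACABAACAACABAACABAAC…CAACABAACABAACAACABAACABAACAACABAACAACABAACABAACAACABAACAB  (len 843)
7) AACAACABAACAACABAACABAACAACABAACAACABAACABAACAACABAACABAAC…CAACABAACABAACAACABAACABAACAACABAACAACABAACABAACAACABAACAB  (len 2207)

322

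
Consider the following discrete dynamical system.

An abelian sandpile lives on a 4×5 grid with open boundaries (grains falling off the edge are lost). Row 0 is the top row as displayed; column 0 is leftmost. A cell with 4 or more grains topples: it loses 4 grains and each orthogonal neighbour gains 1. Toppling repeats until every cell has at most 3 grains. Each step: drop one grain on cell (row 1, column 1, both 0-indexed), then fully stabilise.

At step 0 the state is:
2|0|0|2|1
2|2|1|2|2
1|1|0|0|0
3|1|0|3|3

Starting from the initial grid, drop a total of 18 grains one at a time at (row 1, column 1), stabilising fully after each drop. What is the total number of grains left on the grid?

35

gen 0: 2|0|0|2|1
2|2|1|2|2
1|1|0|0|0
3|1|0|3|3
gen 1: 2|0|0|2|1
2|3|1|2|2
1|1|0|0|0
3|1|0|3|3
gen 2: 2|1|0|2|1
3|0|2|2|2
1|2|0|0|0
3|1|0|3|3
gen 3: 2|1|0|2|1
3|1|2|2|2
1|2|0|0|0
3|1|0|3|3
gen 4: 2|1|0|2|1
3|2|2|2|2
1|2|0|0|0
3|1|0|3|3
gen 5: 2|1|0|2|1
3|3|2|2|2
1|2|0|0|0
3|1|0|3|3
gen 6: 3|2|0|2|1
0|1|3|2|2
2|3|0|0|0
3|1|0|3|3
gen 7: 3|2|0|2|1
0|2|3|2|2
2|3|0|0|0
3|1|0|3|3
gen 8: 3|2|0|2|1
0|3|3|2|2
2|3|0|0|0
3|1|0|3|3
gen 9: 3|3|1|2|1
1|2|0|3|2
3|0|2|0|0
3|2|0|3|3
gen 10: 3|3|1|2|1
1|3|0|3|2
3|0|2|0|0
3|2|0|3|3
gen 11: 0|1|2|2|1
3|1|1|3|2
3|1|2|0|0
3|2|0|3|3
gen 12: 0|1|2|2|1
3|2|1|3|2
3|1|2|0|0
3|2|0|3|3
gen 13: 0|1|2|2|1
3|3|1|3|2
3|1|2|0|0
3|2|0|3|3
gen 14: 1|2|2|2|1
1|1|2|3|2
1|3|2|0|0
0|3|0|3|3
gen 15: 1|2|2|2|1
1|2|2|3|2
1|3|2|0|0
0|3|0|3|3
gen 16: 1|2|2|2|1
1|3|2|3|2
1|3|2|0|0
0|3|0|3|3
gen 17: 1|3|2|2|1
2|1|3|3|2
2|1|3|0|0
1|0|1|3|3
gen 18: 1|3|2|2|1
2|2|3|3|2
2|1|3|0|0
1|0|1|3|3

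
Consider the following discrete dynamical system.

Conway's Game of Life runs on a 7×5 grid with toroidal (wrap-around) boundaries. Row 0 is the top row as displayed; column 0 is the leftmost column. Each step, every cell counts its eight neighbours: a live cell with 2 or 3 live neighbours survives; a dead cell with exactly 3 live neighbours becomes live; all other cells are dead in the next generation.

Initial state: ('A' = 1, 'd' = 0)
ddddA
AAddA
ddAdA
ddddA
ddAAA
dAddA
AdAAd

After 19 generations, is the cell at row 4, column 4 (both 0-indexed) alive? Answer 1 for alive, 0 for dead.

1

k=0  ddddA
AAddA
ddAdA
ddddA
ddAAA
dAddA
AdAAd
k=1  ddAdd
dAddA
dAddA
AdAdA
ddAdA
dAddd
AAAAd
k=2  ddddA
dAAAd
dAAdA
ddAdA
ddAdA
ddddA
AddAd
k=3  AAddA
dAddA
ddddA
ddAdA
AdddA
AdddA
AddAd
k=4  dAAAd
dAdAA
ddddA
ddddA
dAddd
dAdAd
dddAd
k=5  AAddd
dAddA
ddddA
Adddd
AdAdd
ddddd
dAdAA
k=6  dAdAd
dAddA
ddddA
AAddA
dAddd
AAAAA
dAAdA
k=7  dAdAA
ddAAA
dAdAA
dAddA
ddddd
ddddA
ddddd
k=8  AdddA
dAddd
dAddd
ddAAA
Adddd
ddddd
AddAA
k=9  dAdAd
dAddd
AAdAd
AAAAA
dddAA
Adddd
AddAd
k=10  AAddA
dAddA
dddAd
ddddd
ddddd
AddAd
AAAdd
k=11  dddAA
dAAAA
ddddd
ddddd
ddddd
AdAdA
ddAAd
k=12  AAddd
AdAdA
ddAAd
ddddd
ddddd
dAAdA
AAAdd
k=13  dddAd
AdAdA
dAAAA
ddddd
ddddd
ddAAd
dddAA
k=14  AdAdd
Adddd
dAAdA
ddAAd
ddddd
ddAAA
ddddA
k=15  AAddA
AdAAA
AAAdA
dAAAd
ddddA
dddAA
AAAdA
k=16  ddddd
ddddd
ddddd
ddddd
AdddA
dAAdd
ddAdd
k=17  ddddd
ddddd
ddddd
ddddd
AAddd
AAAAd
dAAdd
k=18  ddddd
ddddd
ddddd
ddddd
AdddA
dddAA
AddAd
k=19  ddddd
ddddd
ddddd
ddddd
AddAA
dddAd
dddAd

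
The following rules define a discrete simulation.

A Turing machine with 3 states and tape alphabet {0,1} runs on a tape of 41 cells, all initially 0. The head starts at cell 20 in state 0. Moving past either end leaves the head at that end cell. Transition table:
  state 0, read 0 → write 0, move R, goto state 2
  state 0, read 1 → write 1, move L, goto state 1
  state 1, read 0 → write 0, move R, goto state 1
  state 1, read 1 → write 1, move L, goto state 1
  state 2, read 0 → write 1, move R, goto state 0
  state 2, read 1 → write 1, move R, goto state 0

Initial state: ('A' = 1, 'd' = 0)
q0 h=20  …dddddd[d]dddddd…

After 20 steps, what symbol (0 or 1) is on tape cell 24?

k=0  q0 h=20  …dddddd[d]dddddd…
k=1  q2 h=21  …dddddd[d]dddddd…
k=2  q0 h=22  …dddddA[d]dddddd…
k=3  q2 h=23  …ddddAd[d]dddddd…
k=4  q0 h=24  …dddAdA[d]dddddd…
k=5  q2 h=25  …ddAdAd[d]dddddd…
k=6  q0 h=26  …dAdAdA[d]dddddd…
k=7  q2 h=27  …AdAdAd[d]dddddd…
k=8  q0 h=28  …dAdAdA[d]dddddd…
k=9  q2 h=29  …AdAdAd[d]dddddd…
k=10  q0 h=30  …dAdAdA[d]dddddd…
k=11  q2 h=31  …AdAdAd[d]dddddd…
k=12  q0 h=32  …dAdAdA[d]dddddd…
k=13  q2 h=33  …AdAdAd[d]dddddd…
k=14  q0 h=34  …dAdAdA[d]dddddd|
k=15  q2 h=35  …AdAdAd[d]ddddd|
k=16  q0 h=36  …dAdAdA[d]dddd|
k=17  q2 h=37  …AdAdAd[d]ddd|
k=18  q0 h=38  …dAdAdA[d]dd|
k=19  q2 h=39  …AdAdAd[d]d|
k=20  q0 h=40  …dAdAdA[d]|

0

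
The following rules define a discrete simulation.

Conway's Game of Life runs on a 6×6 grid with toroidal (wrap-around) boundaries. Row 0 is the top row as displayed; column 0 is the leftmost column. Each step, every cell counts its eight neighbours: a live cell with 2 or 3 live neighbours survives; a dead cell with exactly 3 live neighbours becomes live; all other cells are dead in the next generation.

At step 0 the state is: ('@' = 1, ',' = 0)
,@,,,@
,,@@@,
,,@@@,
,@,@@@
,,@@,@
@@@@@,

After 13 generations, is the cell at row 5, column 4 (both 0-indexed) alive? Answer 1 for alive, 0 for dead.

gen 0: ,@,,,@
,,@@@,
,,@@@,
,@,@@@
,,@@,@
@@@@@,
gen 1: ,,,,,@
,@,,,@
,@,,,,
@@,,,@
,,,,,,
,,,,,,
gen 2: @,,,,,
,,,,,,
,@@,,@
@@,,,,
@,,,,,
,,,,,,
gen 3: ,,,,,,
@@,,,,
,@@,,,
,,@,,@
@@,,,,
,,,,,,
gen 4: ,,,,,,
@@@,,,
,,@,,,
,,@,,,
@@,,,,
,,,,,,
gen 5: ,@,,,,
,@@,,,
,,@@,,
,,@,,,
,@,,,,
,,,,,,
gen 6: ,@@,,,
,@,@,,
,,,@,,
,@@@,,
,,,,,,
,,,,,,
gen 7: ,@@,,,
,@,@,,
,@,@@,
,,@@,,
,,@,,,
,,,,,,
gen 8: ,@@,,,
@@,@@,
,@,,@,
,@,,@,
,,@@,,
,@@,,,
gen 9: ,,,,,,
@,,@@@
,@,,@,
,@,,@,
,,,@,,
,,,,,,
gen 10: ,,,,@@
@,,@@@
,@@,,,
,,@@@,
,,,,,,
,,,,,,
gen 11: @,,@,,
@@@@,,
@@,,,,
,@@@,,
,,,@,,
,,,,,,
gen 12: @,,@,,
,,,@,@
,,,,,,
@@,@,,
,,,@,,
,,,,,,
gen 13: ,,,,@,
,,,,@,
@,@,@,
,,@,,,
,,@,,,
,,,,,,

0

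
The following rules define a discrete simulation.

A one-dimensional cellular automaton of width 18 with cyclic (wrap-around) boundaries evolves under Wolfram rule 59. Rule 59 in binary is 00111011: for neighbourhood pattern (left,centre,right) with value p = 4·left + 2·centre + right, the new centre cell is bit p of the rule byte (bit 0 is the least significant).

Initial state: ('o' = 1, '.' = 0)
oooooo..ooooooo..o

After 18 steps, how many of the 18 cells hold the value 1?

14

t=0: oooooo..ooooooo..o
t=1: ......ooo......ooo
t=2: ooooooo..ooooooo..
t=3: o......ooo......oo
t=4: .ooooooo..ooooooo.
t=5: oo......ooo......o
t=6: ..ooooooo..ooooooo
t=7: ooo......ooo......
t=8: o..ooooooo..oooooo
t=9: .ooo......ooo.....
t=10: oo..ooooooo..ooooo
t=11: ..ooo......ooo....
t=12: ooo..ooooooo..oooo
t=13: ...ooo......ooo...
t=14: oooo..ooooooo..ooo
t=15: ....ooo......ooo..
t=16: ooooo..ooooooo..oo
t=17: .....ooo......ooo.
t=18: oooooo..ooooooo..o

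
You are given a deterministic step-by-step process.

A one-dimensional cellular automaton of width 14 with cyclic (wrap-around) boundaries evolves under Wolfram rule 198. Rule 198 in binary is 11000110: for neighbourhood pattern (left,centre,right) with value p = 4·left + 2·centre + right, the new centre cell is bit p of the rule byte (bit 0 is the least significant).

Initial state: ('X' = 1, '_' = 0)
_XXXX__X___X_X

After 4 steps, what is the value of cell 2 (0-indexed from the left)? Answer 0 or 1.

k=0  _XXXX__X___X_X
k=1  __XXX_XX__XX_X
k=2  _X_XX__X_X_X_X
k=3  _X__X_XX_X_X_X
k=4  _X_XX__X_X_X_X

0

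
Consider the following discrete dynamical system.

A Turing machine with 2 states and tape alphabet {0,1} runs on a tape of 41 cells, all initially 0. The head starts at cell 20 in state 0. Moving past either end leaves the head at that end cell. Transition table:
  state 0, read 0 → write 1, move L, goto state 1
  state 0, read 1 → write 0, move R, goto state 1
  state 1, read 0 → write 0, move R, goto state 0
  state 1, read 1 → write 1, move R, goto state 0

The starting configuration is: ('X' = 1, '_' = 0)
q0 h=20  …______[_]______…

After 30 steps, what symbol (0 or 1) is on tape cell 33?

0

gen 0: q0 h=20  …______[_]______…
gen 1: q1 h=19  …______[_]X_____…
gen 2: q0 h=20  …______[X]______…
gen 3: q1 h=21  …______[_]______…
gen 4: q0 h=22  …______[_]______…
gen 5: q1 h=21  …______[_]X_____…
gen 6: q0 h=22  …______[X]______…
gen 7: q1 h=23  …______[_]______…
gen 8: q0 h=24  …______[_]______…
gen 9: q1 h=23  …______[_]X_____…
gen 10: q0 h=24  …______[X]______…
gen 11: q1 h=25  …______[_]______…
gen 12: q0 h=26  …______[_]______…
gen 13: q1 h=25  …______[_]X_____…
gen 14: q0 h=26  …______[X]______…
gen 15: q1 h=27  …______[_]______…
gen 16: q0 h=28  …______[_]______…
gen 17: q1 h=27  …______[_]X_____…
gen 18: q0 h=28  …______[X]______…
gen 19: q1 h=29  …______[_]______…
gen 20: q0 h=30  …______[_]______…
gen 21: q1 h=29  …______[_]X_____…
gen 22: q0 h=30  …______[X]______…
gen 23: q1 h=31  …______[_]______…
gen 24: q0 h=32  …______[_]______…
gen 25: q1 h=31  …______[_]X_____…
gen 26: q0 h=32  …______[X]______…
gen 27: q1 h=33  …______[_]______…
gen 28: q0 h=34  …______[_]______|
gen 29: q1 h=33  …______[_]X_____…
gen 30: q0 h=34  …______[X]______|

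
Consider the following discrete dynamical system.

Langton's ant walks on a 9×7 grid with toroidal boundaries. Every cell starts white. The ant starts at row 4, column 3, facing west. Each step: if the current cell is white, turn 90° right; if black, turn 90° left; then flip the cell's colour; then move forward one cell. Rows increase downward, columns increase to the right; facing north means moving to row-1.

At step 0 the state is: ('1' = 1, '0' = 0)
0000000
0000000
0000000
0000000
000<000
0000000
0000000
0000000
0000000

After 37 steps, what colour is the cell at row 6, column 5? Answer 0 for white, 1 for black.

[0] 0000000
0000000
0000000
0000000
000<000
0000000
0000000
0000000
0000000
[1] 0000000
0000000
0000000
000^000
0001000
0000000
0000000
0000000
0000000
[2] 0000000
0000000
0000000
0001>00
0001000
0000000
0000000
0000000
0000000
[3] 0000000
0000000
0000000
0001100
0001v00
0000000
0000000
0000000
0000000
[4] 0000000
0000000
0000000
0001100
000<100
0000000
0000000
0000000
0000000
[5] 0000000
0000000
0000000
0001100
0000100
000v000
0000000
0000000
0000000
[6] 0000000
0000000
0000000
0001100
0000100
00<1000
0000000
0000000
0000000
[7] 0000000
0000000
0000000
0001100
00^0100
0011000
0000000
0000000
0000000
[8] 0000000
0000000
0000000
0001100
001>100
0011000
0000000
0000000
0000000
[9] 0000000
0000000
0000000
0001100
0011100
001v000
0000000
0000000
0000000
[10] 0000000
0000000
0000000
0001100
0011100
0010>00
0000000
0000000
0000000
[11] 0000000
0000000
0000000
0001100
0011100
0010100
0000v00
0000000
0000000
[12] 0000000
0000000
0000000
0001100
0011100
0010100
000<100
0000000
0000000
[13] 0000000
0000000
0000000
0001100
0011100
001^100
0001100
0000000
0000000
[14] 0000000
0000000
0000000
0001100
0011100
0011>00
0001100
0000000
0000000
[15] 0000000
0000000
0000000
0001100
0011^00
0011000
0001100
0000000
0000000
[16] 0000000
0000000
0000000
0001100
001<000
0011000
0001100
0000000
0000000
[17] 0000000
0000000
0000000
0001100
0010000
001v000
0001100
0000000
0000000
[18] 0000000
0000000
0000000
0001100
0010000
0010>00
0001100
0000000
0000000
[19] 0000000
0000000
0000000
0001100
0010000
0010100
0001v00
0000000
0000000
[20] 0000000
0000000
0000000
0001100
0010000
0010100
00010>0
0000000
0000000
[21] 0000000
0000000
0000000
0001100
0010000
0010100
0001010
00000v0
0000000
[22] 0000000
0000000
0000000
0001100
0010000
0010100
0001010
0000<10
0000000
[23] 0000000
0000000
0000000
0001100
0010000
0010100
0001^10
0000110
0000000
[24] 0000000
0000000
0000000
0001100
0010000
0010100
00011>0
0000110
0000000
[25] 0000000
0000000
0000000
0001100
0010000
00101^0
0001100
0000110
0000000
[26] 0000000
0000000
0000000
0001100
0010000
001011>
0001100
0000110
0000000
[27] 0000000
0000000
0000000
0001100
0010000
0010111
000110v
0000110
0000000
[28] 0000000
0000000
0000000
0001100
0010000
0010111
00011<1
0000110
0000000
[29] 0000000
0000000
0000000
0001100
0010000
00101^1
0001111
0000110
0000000
[30] 0000000
0000000
0000000
0001100
0010000
0010<01
0001111
0000110
0000000
[31] 0000000
0000000
0000000
0001100
0010000
0010001
0001v11
0000110
0000000
[32] 0000000
0000000
0000000
0001100
0010000
0010001
00010>1
0000110
0000000
[33] 0000000
0000000
0000000
0001100
0010000
00100^1
0001001
0000110
0000000
[34] 0000000
0000000
0000000
0001100
0010000
001001>
0001001
0000110
0000000
[35] 0000000
0000000
0000000
0001100
001000^
0010010
0001001
0000110
0000000
[36] 0000000
0000000
0000000
0001100
>010001
0010010
0001001
0000110
0000000
[37] 0000000
0000000
0000000
0001100
1010001
v010010
0001001
0000110
0000000

0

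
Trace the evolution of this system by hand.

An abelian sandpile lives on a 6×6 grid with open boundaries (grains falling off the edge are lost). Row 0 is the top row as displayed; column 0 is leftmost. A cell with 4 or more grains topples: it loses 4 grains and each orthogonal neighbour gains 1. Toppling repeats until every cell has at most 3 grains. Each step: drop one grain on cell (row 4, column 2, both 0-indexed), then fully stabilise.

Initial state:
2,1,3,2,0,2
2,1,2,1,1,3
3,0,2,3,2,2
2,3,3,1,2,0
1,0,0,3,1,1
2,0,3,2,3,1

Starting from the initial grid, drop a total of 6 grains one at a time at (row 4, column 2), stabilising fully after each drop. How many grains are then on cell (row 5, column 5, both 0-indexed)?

2

0) 2,1,3,2,0,2
2,1,2,1,1,3
3,0,2,3,2,2
2,3,3,1,2,0
1,0,0,3,1,1
2,0,3,2,3,1
1) 2,1,3,2,0,2
2,1,2,1,1,3
3,0,2,3,2,2
2,3,3,1,2,0
1,0,1,3,1,1
2,0,3,2,3,1
2) 2,1,3,2,0,2
2,1,2,1,1,3
3,0,2,3,2,2
2,3,3,1,2,0
1,0,2,3,1,1
2,0,3,2,3,1
3) 2,1,3,2,0,2
2,1,2,1,1,3
3,0,2,3,2,2
2,3,3,1,2,0
1,0,3,3,1,1
2,0,3,2,3,1
4) 2,1,3,2,0,2
2,1,2,1,1,3
3,1,3,3,2,2
3,0,1,3,2,0
1,2,3,1,3,1
2,1,1,1,0,2
5) 2,1,3,2,0,2
2,1,2,1,1,3
3,1,3,3,2,2
3,0,2,3,2,0
1,3,0,2,3,1
2,1,2,1,0,2
6) 2,1,3,2,0,2
2,1,2,1,1,3
3,1,3,3,2,2
3,0,2,3,2,0
1,3,1,2,3,1
2,1,2,1,0,2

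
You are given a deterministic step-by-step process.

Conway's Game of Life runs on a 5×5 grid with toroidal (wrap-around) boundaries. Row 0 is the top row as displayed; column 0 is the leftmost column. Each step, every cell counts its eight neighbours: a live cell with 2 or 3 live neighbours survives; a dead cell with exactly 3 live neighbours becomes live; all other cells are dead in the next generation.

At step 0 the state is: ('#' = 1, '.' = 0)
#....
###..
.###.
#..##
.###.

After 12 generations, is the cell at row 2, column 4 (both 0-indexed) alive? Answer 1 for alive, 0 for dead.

t=0: #....
###..
.###.
#..##
.###.
t=1: #..##
#..##
.....
#....
.###.
t=2: .....
#..#.
#....
.##..
.###.
t=3: .#.##
....#
#.#.#
#..#.
.#.#.
t=4: ...##
.##..
##...
#..#.
.#.#.
t=5: ##.##
.####
#...#
#....
#..#.
t=6: .....
.....
..#..
##...
..##.
t=7: .....
.....
.#...
.#.#.
.##..
t=8: .....
.....
..#..
##...
.##..
t=9: .....
.....
.#...
#....
###..
t=10: .#...
.....
.....
#.#..
##...
t=11: ##...
.....
.....
#....
#.#..
t=12: ##...
.....
.....
.#...
#...#

0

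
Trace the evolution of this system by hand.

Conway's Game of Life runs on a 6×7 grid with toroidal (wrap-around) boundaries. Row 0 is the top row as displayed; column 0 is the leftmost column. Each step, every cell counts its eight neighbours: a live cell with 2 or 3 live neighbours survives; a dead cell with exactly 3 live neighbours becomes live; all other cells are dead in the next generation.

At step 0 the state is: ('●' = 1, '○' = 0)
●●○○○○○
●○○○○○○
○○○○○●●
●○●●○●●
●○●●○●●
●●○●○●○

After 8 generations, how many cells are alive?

6

gen 0: ●●○○○○○
●○○○○○○
○○○○○●●
●○●●○●●
●○●●○●●
●●○●○●○
gen 1: ○○●○○○○
●●○○○○○
○●○○●●○
○○●●○○○
○○○○○○○
○○○●○●○
gen 2: ○●●○○○○
●●●○○○○
●●○●●○○
○○●●●○○
○○●●●○○
○○○○○○○
gen 3: ●○●○○○○
○○○○○○○
●○○○●○○
○○○○○●○
○○●○●○○
○●○○○○○
gen 4: ○●○○○○○
○●○○○○○
○○○○○○○
○○○●●●○
○○○○○○○
○●●●○○○
gen 5: ●●○○○○○
○○○○○○○
○○○○●○○
○○○○●○○
○○○○○○○
○●●○○○○
gen 6: ●●●○○○○
○○○○○○○
○○○○○○○
○○○○○○○
○○○○○○○
●●●○○○○
gen 7: ●○●○○○○
○●○○○○○
○○○○○○○
○○○○○○○
○●○○○○○
●○●○○○○
gen 8: ●○●○○○○
○●○○○○○
○○○○○○○
○○○○○○○
○●○○○○○
●○●○○○○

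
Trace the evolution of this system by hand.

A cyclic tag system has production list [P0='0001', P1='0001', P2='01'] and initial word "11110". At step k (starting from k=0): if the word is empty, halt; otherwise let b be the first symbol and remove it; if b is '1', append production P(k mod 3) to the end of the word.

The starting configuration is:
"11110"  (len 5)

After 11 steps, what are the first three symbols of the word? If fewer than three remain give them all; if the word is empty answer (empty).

step 0: "11110"  (len 5)
step 1: "11100001"  (len 8)
step 2: "11000010001"  (len 11)
step 3: "100001000101"  (len 12)
step 4: "000010001010001"  (len 15)
step 5: "00010001010001"  (len 14)
step 6: "0010001010001"  (len 13)
step 7: "010001010001"  (len 12)
step 8: "10001010001"  (len 11)
step 9: "000101000101"  (len 12)
step 10: "00101000101"  (len 11)
step 11: "0101000101"  (len 10)

010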